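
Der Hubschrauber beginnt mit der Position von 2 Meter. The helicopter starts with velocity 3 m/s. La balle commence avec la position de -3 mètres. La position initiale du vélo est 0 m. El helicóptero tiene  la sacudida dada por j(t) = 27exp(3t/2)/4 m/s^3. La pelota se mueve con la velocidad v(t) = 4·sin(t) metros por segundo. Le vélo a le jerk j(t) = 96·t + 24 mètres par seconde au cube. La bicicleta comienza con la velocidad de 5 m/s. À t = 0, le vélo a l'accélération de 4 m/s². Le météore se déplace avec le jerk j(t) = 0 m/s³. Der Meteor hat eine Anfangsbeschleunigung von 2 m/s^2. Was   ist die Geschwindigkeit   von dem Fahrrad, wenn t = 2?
Ausgehend von dem Ruck j(t) = 96·t + 24, nehmen wir 2 Stammfunktionen. Mit ∫j(t)dt und Anwendung von a(0) = 4, finden wir a(t) = 48·t^2 + 24·t + 4. Das Integral von der Beschleunigung, mit v(0) = 5, ergibt die Geschwindigkeit: v(t) = 16·t^3 + 12·t^2 + 4·t + 5. Mit v(t) = 16·t^3 + 12·t^2 + 4·t + 5 und Einsetzen von t = 2, finden wir v = 189.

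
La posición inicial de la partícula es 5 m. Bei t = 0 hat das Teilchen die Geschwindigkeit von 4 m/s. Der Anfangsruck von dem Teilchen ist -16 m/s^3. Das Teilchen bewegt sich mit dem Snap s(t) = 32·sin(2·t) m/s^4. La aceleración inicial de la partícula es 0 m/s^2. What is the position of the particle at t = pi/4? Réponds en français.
Nous devons trouver l'intégrale de notre équation du snap s(t) = 32·sin(2·t) 4 fois. La primitive du snap est le jerk. En utilisant j(0) = -16, nous obtenons j(t) = -16·cos(2·t). L'intégrale du jerk, avec a(0) = 0, donne l'accélération: a(t) = -8·sin(2·t). En prenant ∫a(t)dt et en appliquant v(0) = 4, nous trouvons v(t) = 4·cos(2·t). L'intégrale de la vitesse, avec x(0) = 5, donne la position: x(t) = 2·sin(2·t) + 5. De l'équation de la position x(t) = 2·sin(2·t) + 5, nous substituons t = pi/4 pour obtenir x = 7.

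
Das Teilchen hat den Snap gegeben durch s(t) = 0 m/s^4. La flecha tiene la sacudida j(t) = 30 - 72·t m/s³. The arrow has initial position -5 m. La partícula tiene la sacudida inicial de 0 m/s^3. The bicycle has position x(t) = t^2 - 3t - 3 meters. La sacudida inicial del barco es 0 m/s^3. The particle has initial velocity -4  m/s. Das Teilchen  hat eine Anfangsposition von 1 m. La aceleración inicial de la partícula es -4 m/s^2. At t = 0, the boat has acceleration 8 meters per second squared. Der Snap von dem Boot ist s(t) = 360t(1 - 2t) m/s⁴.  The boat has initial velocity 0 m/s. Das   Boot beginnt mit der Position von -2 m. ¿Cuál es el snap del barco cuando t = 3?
De la ecuación del snap s(t) = 360·t·(1 - 2·t), sustituimos t = 3 para obtener s = -5400.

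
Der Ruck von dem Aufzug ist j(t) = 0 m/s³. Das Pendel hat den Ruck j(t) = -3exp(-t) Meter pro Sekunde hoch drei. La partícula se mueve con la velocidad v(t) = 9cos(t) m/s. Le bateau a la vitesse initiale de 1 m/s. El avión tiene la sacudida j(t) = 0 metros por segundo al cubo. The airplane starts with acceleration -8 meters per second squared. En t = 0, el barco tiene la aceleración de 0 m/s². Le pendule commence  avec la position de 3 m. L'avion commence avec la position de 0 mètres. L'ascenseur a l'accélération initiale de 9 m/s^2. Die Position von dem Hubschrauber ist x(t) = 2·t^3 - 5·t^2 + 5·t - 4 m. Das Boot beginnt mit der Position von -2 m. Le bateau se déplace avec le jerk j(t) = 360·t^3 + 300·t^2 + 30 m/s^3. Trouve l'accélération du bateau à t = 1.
En partant du jerk j(t) = 360·t^3 + 300·t^2 + 30, nous prenons 1 intégrale. En prenant ∫j(t)dt et en appliquant a(0) = 0, nous trouvons a(t) = 90·t^4 + 100·t^3 + 30·t. Nous avons l'accélération a(t) = 90·t^4 + 100·t^3 + 30·t. En substituant t = 1: a(1) = 220.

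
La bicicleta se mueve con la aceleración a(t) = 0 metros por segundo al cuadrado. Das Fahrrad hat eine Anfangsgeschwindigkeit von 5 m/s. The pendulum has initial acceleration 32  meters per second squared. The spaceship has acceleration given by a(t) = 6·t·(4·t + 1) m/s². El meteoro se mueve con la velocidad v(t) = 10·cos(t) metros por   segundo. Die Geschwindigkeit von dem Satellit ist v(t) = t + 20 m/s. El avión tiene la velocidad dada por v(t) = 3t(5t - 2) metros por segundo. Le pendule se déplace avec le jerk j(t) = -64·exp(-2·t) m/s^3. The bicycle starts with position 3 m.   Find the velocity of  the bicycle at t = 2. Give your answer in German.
Wir müssen die Stammfunktion unserer Gleichung für die Beschleunigung a(t) = 0 1-mal finden. Die Stammfunktion von der Beschleunigung, mit v(0) = 5, ergibt die Geschwindigkeit: v(t) = 5. Wir haben die Geschwindigkeit v(t) = 5. Durch Einsetzen von t = 2: v(2) = 5.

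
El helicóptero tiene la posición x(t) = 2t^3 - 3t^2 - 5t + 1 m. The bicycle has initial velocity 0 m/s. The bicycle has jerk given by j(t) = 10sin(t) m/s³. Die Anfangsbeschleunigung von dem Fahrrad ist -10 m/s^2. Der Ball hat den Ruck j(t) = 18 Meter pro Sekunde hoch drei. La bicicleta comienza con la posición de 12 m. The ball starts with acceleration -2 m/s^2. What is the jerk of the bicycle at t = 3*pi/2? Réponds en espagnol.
Tenemos la sacudida j(t) = 10·sin(t). Sustituyendo t = 3*pi/2: j(3*pi/2) = -10.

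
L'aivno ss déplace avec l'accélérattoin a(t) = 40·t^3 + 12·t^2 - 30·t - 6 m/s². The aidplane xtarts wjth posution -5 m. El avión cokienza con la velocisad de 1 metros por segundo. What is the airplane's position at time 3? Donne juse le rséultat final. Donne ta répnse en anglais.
The answer is 403.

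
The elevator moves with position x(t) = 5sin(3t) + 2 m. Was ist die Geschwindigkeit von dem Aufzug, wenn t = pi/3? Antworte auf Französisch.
En partant de la position x(t) = 5·sin(3·t) + 2, nous prenons 1 dérivée. En dérivant la position, nous obtenons la vitesse: v(t) = 15·cos(3·t). En utilisant v(t) = 15·cos(3·t) et en substituant t = pi/3, nous trouvons v = -15.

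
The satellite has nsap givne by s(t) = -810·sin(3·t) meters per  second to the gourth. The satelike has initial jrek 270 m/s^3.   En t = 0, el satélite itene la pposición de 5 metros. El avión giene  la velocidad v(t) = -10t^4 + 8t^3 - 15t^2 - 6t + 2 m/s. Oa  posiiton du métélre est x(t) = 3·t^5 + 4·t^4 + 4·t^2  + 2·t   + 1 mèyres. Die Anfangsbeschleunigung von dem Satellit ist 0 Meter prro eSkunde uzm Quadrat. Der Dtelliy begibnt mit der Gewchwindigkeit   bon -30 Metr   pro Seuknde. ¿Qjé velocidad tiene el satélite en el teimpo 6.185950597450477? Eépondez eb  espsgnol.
Necesitamos integrar nuestra ecuación del snap s(t) = -810·sin(3·t) 3 veces. Tomando ∫s(t)dt y aplicando j(0) = 270, encontramos j(t) = 270·cos(3·t). La integral de la sacudida es la aceleración. Usando a(0) = 0, obtenemos a(t) = 90·sin(3·t). La antiderivada de la aceleración es la velocidad. Usando v(0) = -30, obtenemos v(t) = -30·cos(3·t). Usando v(t) = -30·cos(3·t) y sustituyendo t = 6.185950597450477, encontramos v = -28.7326555445650.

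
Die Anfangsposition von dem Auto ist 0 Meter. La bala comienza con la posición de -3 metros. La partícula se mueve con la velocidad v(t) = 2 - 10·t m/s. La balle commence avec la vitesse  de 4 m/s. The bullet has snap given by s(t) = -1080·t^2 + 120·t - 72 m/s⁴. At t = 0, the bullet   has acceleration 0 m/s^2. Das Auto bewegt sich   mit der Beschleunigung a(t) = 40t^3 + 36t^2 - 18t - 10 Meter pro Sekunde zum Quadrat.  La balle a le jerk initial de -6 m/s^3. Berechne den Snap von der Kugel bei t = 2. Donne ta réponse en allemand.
Aus der Gleichung für den Snap s(t) = -1080·t^2 + 120·t - 72, setzen wir t = 2 ein und erhalten s = -4152.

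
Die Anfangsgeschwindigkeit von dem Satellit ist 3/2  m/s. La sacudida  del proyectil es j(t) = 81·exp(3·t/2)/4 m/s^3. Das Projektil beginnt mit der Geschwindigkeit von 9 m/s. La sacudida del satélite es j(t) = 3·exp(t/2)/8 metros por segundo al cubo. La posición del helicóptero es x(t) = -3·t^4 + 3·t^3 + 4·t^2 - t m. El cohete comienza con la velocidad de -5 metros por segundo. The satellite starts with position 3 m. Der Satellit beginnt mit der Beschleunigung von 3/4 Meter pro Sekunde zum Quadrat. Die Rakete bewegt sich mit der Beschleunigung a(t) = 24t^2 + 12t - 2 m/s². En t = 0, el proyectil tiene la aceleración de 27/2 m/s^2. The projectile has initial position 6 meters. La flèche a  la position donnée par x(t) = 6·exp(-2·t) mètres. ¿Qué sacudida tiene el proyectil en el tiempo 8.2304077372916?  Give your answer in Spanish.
Usando j(t) = 81·exp(3·t/2)/4 y sustituyendo t = 8.2304077372916, encontramos j = 4656461.57726343.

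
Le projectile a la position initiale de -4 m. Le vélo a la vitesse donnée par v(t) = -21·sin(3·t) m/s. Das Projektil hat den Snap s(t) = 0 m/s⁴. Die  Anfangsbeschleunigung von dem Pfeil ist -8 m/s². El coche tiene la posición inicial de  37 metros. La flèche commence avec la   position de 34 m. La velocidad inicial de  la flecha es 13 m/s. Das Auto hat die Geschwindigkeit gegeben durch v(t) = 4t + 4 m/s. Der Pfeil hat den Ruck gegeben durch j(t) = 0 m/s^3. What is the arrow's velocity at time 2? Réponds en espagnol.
Para resolver esto, necesitamos tomar 2 antiderivadas de nuestra ecuación de la sacudida j(t) = 0. Tomando ∫j(t)dt y aplicando a(0) = -8, encontramos a(t) = -8. Tomando ∫a(t)dt y aplicando v(0) = 13, encontramos v(t) = 13 - 8·t. Usando v(t) = 13 - 8·t y sustituyendo t = 2, encontramos v = -3.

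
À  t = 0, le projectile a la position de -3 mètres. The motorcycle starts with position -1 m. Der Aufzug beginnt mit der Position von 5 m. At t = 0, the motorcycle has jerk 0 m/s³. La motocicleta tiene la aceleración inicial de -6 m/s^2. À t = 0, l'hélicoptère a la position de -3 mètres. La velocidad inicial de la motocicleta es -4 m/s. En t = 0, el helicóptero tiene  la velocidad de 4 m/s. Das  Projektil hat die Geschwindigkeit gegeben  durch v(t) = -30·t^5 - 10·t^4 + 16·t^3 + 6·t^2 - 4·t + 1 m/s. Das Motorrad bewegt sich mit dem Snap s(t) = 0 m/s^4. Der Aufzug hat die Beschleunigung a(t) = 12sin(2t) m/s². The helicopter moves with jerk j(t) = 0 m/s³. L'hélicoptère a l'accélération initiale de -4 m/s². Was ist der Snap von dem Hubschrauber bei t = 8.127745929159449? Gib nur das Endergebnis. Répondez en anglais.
At t = 8.127745929159449, s = 0.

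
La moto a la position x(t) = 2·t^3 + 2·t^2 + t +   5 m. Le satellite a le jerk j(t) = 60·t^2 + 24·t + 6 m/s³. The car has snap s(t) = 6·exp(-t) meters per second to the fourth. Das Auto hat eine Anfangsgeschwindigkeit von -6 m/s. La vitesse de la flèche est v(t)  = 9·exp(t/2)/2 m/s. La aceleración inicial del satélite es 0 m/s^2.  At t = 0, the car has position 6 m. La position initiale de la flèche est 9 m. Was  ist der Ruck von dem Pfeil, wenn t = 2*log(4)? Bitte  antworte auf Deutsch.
Ausgehend von der Geschwindigkeit v(t) = 9·exp(t/2)/2, nehmen wir 2 Ableitungen. Mit d/dt von v(t) finden wir a(t) = 9·exp(t/2)/4. Durch Ableiten von der Beschleunigung erhalten wir den Ruck: j(t) = 9·exp(t/2)/8. Aus der Gleichung für den Ruck j(t) = 9·exp(t/2)/8, setzen wir t = 2*log(4) ein und erhalten j = 9/2.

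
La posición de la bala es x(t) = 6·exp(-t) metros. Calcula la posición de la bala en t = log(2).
De la ecuación de la posición x(t) = 6·exp(-t), sustituimos t = log(2) para obtener x = 3.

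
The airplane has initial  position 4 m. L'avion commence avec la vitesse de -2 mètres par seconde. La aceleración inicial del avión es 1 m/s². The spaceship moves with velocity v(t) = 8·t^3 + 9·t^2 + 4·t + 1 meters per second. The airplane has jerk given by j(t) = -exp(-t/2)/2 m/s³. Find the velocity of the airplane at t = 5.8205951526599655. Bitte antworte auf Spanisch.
Partiendo de la sacudida j(t) = -exp(-t/2)/2, tomamos 2 antiderivadas. La integral de la sacudida, con a(0) = 1, da la aceleración: a(t) = exp(-t/2). La integral de la aceleración, con v(0) = -2, da la velocidad: v(t) = -2·exp(-t/2). De la ecuación de la velocidad v(t) = -2·exp(-t/2), sustituimos t = 5.8205951526599655 para obtener v = -0.108919043186283.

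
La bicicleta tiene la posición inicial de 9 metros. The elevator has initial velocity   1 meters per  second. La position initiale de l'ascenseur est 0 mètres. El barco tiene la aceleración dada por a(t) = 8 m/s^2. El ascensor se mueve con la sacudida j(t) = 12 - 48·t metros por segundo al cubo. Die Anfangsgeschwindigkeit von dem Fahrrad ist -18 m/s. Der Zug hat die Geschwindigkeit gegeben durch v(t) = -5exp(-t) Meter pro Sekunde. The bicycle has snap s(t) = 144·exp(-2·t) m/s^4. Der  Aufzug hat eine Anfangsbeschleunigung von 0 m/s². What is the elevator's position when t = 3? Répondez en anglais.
Starting from jerk j(t) = 12 - 48·t, we take 3 antiderivatives. Finding the antiderivative of j(t) and using a(0) = 0: a(t) = 12·t·(1 - 2·t). The integral of acceleration is velocity. Using v(0) = 1, we get v(t) = -8·t^3 + 6·t^2 + 1. The antiderivative of velocity is position. Using x(0) = 0, we get x(t) = -2·t^4 + 2·t^3 + t. Using x(t) = -2·t^4 + 2·t^3 + t and substituting t = 3, we find x = -105.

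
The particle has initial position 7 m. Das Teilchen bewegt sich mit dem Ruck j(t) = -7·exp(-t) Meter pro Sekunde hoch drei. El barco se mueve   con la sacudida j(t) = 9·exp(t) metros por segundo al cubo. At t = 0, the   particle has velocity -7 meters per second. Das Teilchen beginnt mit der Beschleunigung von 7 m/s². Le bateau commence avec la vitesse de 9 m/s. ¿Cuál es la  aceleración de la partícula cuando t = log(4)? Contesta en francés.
En partant du jerk j(t) = -7·exp(-t), nous prenons 1 intégrale. En intégrant le jerk et en utilisant la condition initiale a(0) = 7, nous obtenons a(t) = 7·exp(-t). En utilisant a(t) = 7·exp(-t) et en substituant t = log(4), nous trouvons a = 7/4.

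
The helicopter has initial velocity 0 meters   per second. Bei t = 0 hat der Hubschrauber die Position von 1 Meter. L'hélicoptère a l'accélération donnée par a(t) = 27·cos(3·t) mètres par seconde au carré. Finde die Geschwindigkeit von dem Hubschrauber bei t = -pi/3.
Wir müssen die Stammfunktion unserer Gleichung für die Beschleunigung a(t) = 27·cos(3·t) 1-mal finden. Durch Integration von der Beschleunigung und Verwendung der Anfangsbedingung v(0) = 0, erhalten wir v(t) = 9·sin(3·t). Mit v(t) = 9·sin(3·t) und Einsetzen von t = -pi/3, finden wir v = 0.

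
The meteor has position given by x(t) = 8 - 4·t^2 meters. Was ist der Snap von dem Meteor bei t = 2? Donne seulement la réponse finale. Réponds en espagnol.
s(2) = 0.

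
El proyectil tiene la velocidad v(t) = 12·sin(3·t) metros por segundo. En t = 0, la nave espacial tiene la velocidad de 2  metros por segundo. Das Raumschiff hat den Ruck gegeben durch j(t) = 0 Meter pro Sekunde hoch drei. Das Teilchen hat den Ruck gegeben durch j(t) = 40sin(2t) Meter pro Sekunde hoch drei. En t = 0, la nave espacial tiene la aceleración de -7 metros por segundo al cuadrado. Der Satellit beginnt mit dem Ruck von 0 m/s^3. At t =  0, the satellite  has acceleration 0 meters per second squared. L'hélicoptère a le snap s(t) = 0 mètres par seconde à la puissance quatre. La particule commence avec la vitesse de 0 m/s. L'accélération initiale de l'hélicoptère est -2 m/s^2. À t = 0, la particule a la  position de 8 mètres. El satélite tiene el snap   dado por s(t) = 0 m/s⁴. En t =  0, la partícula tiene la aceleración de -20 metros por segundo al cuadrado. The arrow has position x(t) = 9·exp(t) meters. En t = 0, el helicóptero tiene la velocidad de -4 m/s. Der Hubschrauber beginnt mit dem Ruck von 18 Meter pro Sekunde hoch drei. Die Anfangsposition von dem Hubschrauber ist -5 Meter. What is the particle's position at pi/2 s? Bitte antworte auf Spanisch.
Necesitamos integrar nuestra ecuación de la sacudida j(t) = 40·sin(2·t) 3 veces. Tomando ∫j(t)dt y aplicando a(0) = -20, encontramos a(t) = -20·cos(2·t). Integrando la aceleración y usando la condición inicial v(0) = 0, obtenemos v(t) = -10·sin(2·t). La integral de la velocidad, con x(0) = 8, da la posición: x(t) = 5·cos(2·t) + 3. Tenemos la posición x(t) = 5·cos(2·t) + 3. Sustituyendo t = pi/2: x(pi/2) = -2.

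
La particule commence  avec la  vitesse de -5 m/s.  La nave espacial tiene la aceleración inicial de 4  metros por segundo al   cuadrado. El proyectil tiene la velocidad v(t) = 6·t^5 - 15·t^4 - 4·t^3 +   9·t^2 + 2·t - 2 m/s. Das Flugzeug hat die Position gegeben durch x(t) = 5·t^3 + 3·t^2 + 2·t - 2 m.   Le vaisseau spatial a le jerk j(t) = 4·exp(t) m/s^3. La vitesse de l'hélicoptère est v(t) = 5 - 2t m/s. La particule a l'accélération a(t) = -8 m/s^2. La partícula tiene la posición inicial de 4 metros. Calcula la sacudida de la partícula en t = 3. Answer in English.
We must differentiate our acceleration equation a(t) = -8 1 time. The derivative of acceleration gives jerk: j(t) = 0. From the given jerk equation j(t) = 0, we substitute t = 3 to get j = 0.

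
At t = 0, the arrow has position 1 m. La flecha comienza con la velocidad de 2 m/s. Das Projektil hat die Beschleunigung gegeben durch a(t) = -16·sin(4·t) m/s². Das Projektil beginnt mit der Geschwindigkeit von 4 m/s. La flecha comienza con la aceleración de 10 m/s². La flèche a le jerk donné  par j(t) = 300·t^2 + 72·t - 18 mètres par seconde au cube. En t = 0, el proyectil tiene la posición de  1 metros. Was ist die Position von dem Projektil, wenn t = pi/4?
Ausgehend von der Beschleunigung a(t) = -16·sin(4·t), nehmen wir 2 Integrale. Das Integral von der Beschleunigung ist die Geschwindigkeit. Mit v(0) = 4 erhalten wir v(t) = 4·cos(4·t). Mit ∫v(t)dt und Anwendung von x(0) = 1, finden wir x(t) = sin(4·t) + 1. Mit x(t) = sin(4·t) + 1 und Einsetzen von t = pi/4, finden wir x = 1.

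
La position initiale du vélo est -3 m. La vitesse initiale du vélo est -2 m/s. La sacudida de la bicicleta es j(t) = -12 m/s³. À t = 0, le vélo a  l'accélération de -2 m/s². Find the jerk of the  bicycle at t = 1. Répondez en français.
De l'équation du jerk j(t) = -12, nous substituons t = 1 pour obtenir j = -12.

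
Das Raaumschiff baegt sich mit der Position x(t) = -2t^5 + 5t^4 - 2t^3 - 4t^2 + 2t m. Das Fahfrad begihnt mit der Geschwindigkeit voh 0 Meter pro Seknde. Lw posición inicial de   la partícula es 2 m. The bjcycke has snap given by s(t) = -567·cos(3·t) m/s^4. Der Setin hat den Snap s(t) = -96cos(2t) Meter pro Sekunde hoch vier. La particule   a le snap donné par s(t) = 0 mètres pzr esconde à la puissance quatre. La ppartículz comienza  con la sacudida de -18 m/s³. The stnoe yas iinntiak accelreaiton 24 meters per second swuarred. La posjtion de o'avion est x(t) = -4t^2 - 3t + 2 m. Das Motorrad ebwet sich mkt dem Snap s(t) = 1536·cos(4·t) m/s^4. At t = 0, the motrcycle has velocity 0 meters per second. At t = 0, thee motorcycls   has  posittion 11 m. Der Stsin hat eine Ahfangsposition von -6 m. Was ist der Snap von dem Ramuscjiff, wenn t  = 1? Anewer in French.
Nous devons dériver notre équation de la position x(t) = -2·t^5 + 5·t^4 - 2·t^3 - 4·t^2 + 2·t 4 fois. En prenant d/dt de x(t), nous trouvons v(t) = -10·t^4 + 20·t^3 - 6·t^2 - 8·t + 2. La dérivée de la vitesse donne l'accélération: a(t) = -40·t^3 + 60·t^2 - 12·t - 8. En prenant d/dt de a(t), nous trouvons j(t) = -120·t^2 + 120·t - 12. En dérivant le jerk, nous obtenons le snap: s(t) = 120 - 240·t. De l'équation du snap s(t) = 120 - 240·t, nous substituons t = 1 pour obtenir s = -120.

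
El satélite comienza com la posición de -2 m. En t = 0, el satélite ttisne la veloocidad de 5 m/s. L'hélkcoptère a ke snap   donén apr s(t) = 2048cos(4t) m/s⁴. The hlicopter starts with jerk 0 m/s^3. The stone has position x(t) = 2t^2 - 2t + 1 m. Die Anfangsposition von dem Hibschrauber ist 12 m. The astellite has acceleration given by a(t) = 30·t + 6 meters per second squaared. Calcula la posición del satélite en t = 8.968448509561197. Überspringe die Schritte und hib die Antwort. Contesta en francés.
La position à t = 8.968448509561197 est x = 3890.94062265772.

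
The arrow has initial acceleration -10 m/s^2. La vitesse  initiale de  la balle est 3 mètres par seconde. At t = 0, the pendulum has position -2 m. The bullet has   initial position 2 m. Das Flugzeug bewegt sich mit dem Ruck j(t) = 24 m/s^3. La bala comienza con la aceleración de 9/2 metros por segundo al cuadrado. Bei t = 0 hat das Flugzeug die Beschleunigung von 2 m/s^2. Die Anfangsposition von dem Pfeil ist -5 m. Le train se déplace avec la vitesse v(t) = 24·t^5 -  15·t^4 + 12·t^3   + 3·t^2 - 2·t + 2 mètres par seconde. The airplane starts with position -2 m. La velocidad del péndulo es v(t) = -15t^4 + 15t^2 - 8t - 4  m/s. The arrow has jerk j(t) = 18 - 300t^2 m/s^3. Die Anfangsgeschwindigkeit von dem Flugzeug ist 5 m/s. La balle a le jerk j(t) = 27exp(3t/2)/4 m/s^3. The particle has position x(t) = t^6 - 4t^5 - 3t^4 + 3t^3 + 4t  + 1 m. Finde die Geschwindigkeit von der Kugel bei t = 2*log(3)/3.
Ausgehend von dem Ruck j(t) = 27·exp(3·t/2)/4, nehmen wir 2 Stammfunktionen. Die Stammfunktion von dem Ruck ist die Beschleunigung. Mit a(0) = 9/2 erhalten wir a(t) = 9·exp(3·t/2)/2. Durch Integration von der Beschleunigung und Verwendung der Anfangsbedingung v(0) = 3, erhalten wir v(t) = 3·exp(3·t/2). Wir haben die Geschwindigkeit v(t) = 3·exp(3·t/2). Durch Einsetzen von t = 2*log(3)/3: v(2*log(3)/3) = 9.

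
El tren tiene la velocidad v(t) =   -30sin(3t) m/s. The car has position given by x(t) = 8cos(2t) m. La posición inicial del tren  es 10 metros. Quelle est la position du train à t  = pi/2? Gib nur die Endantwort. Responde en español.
En t = pi/2, x = 0.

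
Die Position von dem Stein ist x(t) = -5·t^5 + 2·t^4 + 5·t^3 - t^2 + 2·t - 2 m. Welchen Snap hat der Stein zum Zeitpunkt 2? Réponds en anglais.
To solve this, we need to take 4 derivatives of our position equation x(t) = -5·t^5 + 2·t^4 + 5·t^3 - t^2 + 2·t - 2. The derivative of position gives velocity: v(t) = -25·t^4 + 8·t^3 + 15·t^2 - 2·t + 2. Differentiating velocity, we get acceleration: a(t) = -100·t^3 + 24·t^2 + 30·t - 2. Taking d/dt of a(t), we find j(t) = -300·t^2 + 48·t + 30. Taking d/dt of j(t), we find s(t) = 48 - 600·t. We have snap s(t) = 48 - 600·t. Substituting t = 2: s(2) = -1152.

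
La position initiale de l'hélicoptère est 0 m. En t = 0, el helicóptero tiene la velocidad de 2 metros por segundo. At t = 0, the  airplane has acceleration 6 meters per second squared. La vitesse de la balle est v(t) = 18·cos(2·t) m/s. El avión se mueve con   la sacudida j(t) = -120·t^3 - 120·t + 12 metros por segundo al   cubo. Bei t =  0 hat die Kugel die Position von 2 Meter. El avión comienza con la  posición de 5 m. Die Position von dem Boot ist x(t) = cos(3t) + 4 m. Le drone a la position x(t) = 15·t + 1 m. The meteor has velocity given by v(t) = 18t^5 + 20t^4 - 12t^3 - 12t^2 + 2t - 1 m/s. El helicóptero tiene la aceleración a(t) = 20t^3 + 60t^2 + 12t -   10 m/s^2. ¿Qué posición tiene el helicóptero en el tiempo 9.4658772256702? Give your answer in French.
Nous devons intégrer notre équation de l'accélération a(t) = 20·t^3 + 60·t^2 + 12·t - 10 2 fois. L'intégrale de l'accélération, avec v(0) = 2, donne la vitesse: v(t) = 5·t^4 + 20·t^3 + 6·t^2 - 10·t + 2. En intégrant la vitesse et en utilisant la condition initiale x(0) = 0, nous obtenons x(t) = t^5 + 5·t^4 + 2·t^3 - 5·t^2 + 2·t. Nous avons la position x(t) = t^5 + 5·t^4 + 2·t^3 - 5·t^2 + 2·t. En substituant t = 9.4658772256702: x(9.4658772256702) = 117408.973875364.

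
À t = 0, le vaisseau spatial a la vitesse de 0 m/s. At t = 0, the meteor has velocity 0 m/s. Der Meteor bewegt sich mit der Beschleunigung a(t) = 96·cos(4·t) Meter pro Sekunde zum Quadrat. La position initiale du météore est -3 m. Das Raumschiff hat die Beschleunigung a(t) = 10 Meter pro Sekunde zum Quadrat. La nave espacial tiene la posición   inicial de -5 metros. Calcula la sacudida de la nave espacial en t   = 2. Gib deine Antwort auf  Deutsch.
Ausgehend von der Beschleunigung a(t) = 10, nehmen wir 1 Ableitung. Durch Ableiten von der Beschleunigung erhalten wir den Ruck: j(t) = 0. Mit j(t) = 0 und Einsetzen von t = 2, finden wir j = 0.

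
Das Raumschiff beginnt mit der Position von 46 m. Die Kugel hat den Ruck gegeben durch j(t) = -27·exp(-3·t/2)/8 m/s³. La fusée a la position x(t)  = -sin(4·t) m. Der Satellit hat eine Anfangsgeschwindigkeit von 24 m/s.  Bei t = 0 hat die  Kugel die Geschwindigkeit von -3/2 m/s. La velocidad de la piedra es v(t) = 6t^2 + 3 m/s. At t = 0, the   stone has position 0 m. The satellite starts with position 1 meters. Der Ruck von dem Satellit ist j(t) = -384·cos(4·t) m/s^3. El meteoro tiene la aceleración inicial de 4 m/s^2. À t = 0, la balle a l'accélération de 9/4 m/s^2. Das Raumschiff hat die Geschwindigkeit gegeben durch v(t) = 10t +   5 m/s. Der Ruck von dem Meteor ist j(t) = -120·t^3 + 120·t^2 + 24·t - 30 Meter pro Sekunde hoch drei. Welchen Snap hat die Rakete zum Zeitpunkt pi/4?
Ausgehend von der Position x(t) = -sin(4·t), nehmen wir 4 Ableitungen. Mit d/dt von x(t) finden wir v(t) = -4·cos(4·t). Mit d/dt von v(t) finden wir a(t) = 16·sin(4·t). Mit d/dt von a(t) finden wir j(t) = 64·cos(4·t). Mit d/dt von j(t) finden wir s(t) = -256·sin(4·t). Aus der Gleichung für den Snap s(t) = -256·sin(4·t), setzen wir t = pi/4 ein und erhalten s = 0.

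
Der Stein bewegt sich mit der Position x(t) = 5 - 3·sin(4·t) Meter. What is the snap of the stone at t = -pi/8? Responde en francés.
En partant de la position x(t) = 5 - 3·sin(4·t), nous prenons 4 dérivées. En dérivant la position, nous obtenons la vitesse: v(t) = -12·cos(4·t). La dérivée de la vitesse donne l'accélération: a(t) = 48·sin(4·t). En prenant d/dt de a(t), nous trouvons j(t) = 192·cos(4·t). En dérivant le jerk, nous obtenons le snap: s(t) = -768·sin(4·t). De l'équation du snap s(t) = -768·sin(4·t), nous substituons t = -pi/8 pour obtenir s = 768.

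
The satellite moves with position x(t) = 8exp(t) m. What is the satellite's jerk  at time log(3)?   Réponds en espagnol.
Debemos derivar nuestra ecuación de la posición x(t) = 8·exp(t) 3 veces. Tomando d/dt de x(t), encontramos v(t) = 8·exp(t). Derivando la velocidad, obtenemos la aceleración: a(t) = 8·exp(t). La derivada de la aceleración da la sacudida: j(t) = 8·exp(t). De la ecuación de la sacudida j(t) = 8·exp(t), sustituimos t = log(3) para obtener j = 24.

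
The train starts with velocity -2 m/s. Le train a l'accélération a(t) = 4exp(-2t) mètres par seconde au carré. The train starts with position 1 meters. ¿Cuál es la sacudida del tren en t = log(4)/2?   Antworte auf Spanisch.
Partiendo de la aceleración a(t) = 4·exp(-2·t), tomamos 1 derivada. Tomando d/dt de a(t), encontramos j(t) = -8·exp(-2·t). De la ecuación de la sacudida j(t) = -8·exp(-2·t), sustituimos t = log(4)/2 para obtener j = -2.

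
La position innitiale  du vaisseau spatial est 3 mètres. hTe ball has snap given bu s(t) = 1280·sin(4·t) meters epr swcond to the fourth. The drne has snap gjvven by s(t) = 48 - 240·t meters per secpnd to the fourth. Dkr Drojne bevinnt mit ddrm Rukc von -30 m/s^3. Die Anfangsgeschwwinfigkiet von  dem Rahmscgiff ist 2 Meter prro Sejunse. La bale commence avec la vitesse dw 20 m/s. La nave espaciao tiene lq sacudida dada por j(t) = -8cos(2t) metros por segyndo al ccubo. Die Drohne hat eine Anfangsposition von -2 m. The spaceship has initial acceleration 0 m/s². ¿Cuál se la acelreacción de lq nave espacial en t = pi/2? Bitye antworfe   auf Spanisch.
Para resolver esto, necesitamos tomar 1 antiderivada de nuestra ecuación de la sacudida j(t) = -8·cos(2·t). Integrando la sacudida y usando la condición inicial a(0) = 0, obtenemos a(t) = -4·sin(2·t). Tenemos la aceleración a(t) = -4·sin(2·t). Sustituyendo t = pi/2: a(pi/2) = 0.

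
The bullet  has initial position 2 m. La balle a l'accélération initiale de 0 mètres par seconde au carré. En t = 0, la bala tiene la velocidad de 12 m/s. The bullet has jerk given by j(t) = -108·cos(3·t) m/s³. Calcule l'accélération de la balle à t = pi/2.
Nous devons trouver l'intégrale de notre équation du jerk j(t) = -108·cos(3·t) 1 fois. La primitive du jerk, avec a(0) = 0, donne l'accélération: a(t) = -36·sin(3·t). Nous avons l'accélération a(t) = -36·sin(3·t). En substituant t = pi/2: a(pi/2) = 36.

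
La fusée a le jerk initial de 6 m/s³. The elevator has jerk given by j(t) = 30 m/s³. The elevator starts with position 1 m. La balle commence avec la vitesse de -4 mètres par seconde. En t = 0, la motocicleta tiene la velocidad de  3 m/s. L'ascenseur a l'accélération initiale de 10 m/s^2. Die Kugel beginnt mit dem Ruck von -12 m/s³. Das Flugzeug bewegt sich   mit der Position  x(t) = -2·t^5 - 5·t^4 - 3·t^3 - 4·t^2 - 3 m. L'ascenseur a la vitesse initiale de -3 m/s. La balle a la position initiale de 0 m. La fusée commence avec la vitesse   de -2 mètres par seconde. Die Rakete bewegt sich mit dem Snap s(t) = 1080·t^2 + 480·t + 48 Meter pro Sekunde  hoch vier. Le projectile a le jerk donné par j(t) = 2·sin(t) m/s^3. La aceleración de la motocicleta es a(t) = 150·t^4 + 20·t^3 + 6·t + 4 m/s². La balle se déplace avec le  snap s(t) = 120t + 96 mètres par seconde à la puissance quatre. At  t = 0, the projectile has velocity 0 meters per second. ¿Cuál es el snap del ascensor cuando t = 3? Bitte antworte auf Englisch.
Starting from jerk j(t) = 30, we take 1 derivative. Differentiating jerk, we get snap: s(t) = 0. We have snap s(t) = 0. Substituting t = 3: s(3) = 0.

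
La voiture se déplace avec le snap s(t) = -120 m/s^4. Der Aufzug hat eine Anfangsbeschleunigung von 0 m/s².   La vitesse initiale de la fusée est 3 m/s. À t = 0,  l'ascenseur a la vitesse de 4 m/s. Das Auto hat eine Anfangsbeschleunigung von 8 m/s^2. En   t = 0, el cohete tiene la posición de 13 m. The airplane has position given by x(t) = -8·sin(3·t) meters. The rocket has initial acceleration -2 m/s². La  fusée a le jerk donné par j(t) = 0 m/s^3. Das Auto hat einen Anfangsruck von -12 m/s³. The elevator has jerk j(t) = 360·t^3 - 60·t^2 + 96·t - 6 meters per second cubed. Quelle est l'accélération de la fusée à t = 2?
Nous devons intégrer notre équation du jerk j(t) = 0 1 fois. En intégrant le jerk et en utilisant la condition initiale a(0) = -2, nous obtenons a(t) = -2. De l'équation de l'accélération a(t) = -2, nous substituons t = 2 pour obtenir a = -2.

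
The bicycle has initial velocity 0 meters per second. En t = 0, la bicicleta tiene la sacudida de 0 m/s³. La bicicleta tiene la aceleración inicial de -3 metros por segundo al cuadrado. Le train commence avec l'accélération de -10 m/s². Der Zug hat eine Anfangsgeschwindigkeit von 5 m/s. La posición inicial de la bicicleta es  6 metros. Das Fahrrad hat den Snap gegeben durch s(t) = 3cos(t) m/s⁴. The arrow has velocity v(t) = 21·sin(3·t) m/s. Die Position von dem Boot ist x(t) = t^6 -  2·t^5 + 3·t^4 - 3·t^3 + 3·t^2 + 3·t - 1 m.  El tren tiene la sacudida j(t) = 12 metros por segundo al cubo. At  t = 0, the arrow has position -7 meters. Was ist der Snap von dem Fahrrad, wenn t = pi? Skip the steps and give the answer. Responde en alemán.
s(pi) = -3.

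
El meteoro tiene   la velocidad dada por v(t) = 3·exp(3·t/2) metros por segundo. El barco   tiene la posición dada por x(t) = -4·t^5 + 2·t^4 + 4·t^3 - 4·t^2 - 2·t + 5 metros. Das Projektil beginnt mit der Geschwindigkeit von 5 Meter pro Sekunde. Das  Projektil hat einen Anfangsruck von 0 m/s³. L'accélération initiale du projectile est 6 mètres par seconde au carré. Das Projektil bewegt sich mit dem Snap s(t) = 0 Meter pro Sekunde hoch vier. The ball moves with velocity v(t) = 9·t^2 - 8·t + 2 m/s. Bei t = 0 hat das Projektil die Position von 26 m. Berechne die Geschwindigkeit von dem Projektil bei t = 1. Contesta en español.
Debemos encontrar la integral de nuestra ecuación del snap s(t) = 0 3 veces. La integral del snap, con j(0) = 0, da la sacudida: j(t) = 0. La antiderivada de la sacudida es la aceleración. Usando a(0) = 6, obtenemos a(t) = 6. La integral de la aceleración es la velocidad. Usando v(0) = 5, obtenemos v(t) = 6·t + 5. Tenemos la velocidad v(t) = 6·t + 5. Sustituyendo t = 1: v(1) = 11.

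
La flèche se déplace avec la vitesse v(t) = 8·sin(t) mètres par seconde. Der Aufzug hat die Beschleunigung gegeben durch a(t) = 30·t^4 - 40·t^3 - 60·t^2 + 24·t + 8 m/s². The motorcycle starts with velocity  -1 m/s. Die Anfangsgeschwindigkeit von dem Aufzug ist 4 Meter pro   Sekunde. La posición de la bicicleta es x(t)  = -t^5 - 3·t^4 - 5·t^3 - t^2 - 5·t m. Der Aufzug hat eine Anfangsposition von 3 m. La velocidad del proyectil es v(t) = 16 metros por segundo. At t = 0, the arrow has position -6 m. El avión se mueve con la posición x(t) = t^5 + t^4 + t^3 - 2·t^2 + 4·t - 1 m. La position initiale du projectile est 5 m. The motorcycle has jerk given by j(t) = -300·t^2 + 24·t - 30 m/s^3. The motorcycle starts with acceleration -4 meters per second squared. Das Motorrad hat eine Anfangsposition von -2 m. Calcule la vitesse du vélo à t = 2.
Nous devons dériver notre équation de la position x(t) = -t^5 - 3·t^4 - 5·t^3 - t^2 - 5·t 1 fois. En dérivant la position, nous obtenons la vitesse: v(t) = -5·t^4 - 12·t^3 - 15·t^2 - 2·t - 5. En utilisant v(t) = -5·t^4 - 12·t^3 - 15·t^2 - 2·t - 5 et en substituant t = 2, nous trouvons v = -245.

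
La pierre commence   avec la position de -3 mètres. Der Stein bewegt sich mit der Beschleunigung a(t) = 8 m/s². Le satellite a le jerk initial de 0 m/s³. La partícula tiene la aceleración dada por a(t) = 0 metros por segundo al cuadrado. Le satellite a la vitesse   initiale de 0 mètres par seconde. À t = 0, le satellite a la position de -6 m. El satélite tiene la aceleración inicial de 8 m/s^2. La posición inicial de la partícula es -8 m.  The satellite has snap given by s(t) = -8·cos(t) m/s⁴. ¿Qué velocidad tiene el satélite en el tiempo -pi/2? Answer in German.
Wir müssen das Integral unserer Gleichung für den Snap s(t) = -8·cos(t) 3-mal finden. Mit ∫s(t)dt und Anwendung von j(0) = 0, finden wir j(t) = -8·sin(t). Die Stammfunktion von dem Ruck ist die Beschleunigung. Mit a(0) = 8 erhalten wir a(t) = 8·cos(t). Die Stammfunktion von der Beschleunigung ist die Geschwindigkeit. Mit v(0) = 0 erhalten wir v(t) = 8·sin(t). Mit v(t) = 8·sin(t) und Einsetzen von t = -pi/2, finden wir v = -8.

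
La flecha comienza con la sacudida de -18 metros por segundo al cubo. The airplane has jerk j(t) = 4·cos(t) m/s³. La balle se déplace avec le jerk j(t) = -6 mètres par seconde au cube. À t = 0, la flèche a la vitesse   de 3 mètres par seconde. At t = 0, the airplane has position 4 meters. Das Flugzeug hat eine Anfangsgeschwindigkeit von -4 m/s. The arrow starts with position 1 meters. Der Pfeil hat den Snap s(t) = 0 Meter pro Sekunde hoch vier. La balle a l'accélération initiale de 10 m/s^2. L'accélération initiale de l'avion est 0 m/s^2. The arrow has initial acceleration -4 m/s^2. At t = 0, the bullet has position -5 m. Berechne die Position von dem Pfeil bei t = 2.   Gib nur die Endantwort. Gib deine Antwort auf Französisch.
La réponse est -25.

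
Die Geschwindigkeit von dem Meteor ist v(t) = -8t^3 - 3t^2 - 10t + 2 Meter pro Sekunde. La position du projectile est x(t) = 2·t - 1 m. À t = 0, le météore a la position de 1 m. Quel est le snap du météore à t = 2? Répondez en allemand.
Wir müssen unsere Gleichung für die Geschwindigkeit v(t) = -8·t^3 - 3·t^2 - 10·t + 2 3-mal ableiten. Durch Ableiten von der Geschwindigkeit erhalten wir die Beschleunigung: a(t) = -24·t^2 - 6·t - 10. Die Ableitung von der Beschleunigung ergibt den Ruck: j(t) = -48·t - 6. Durch Ableiten von dem Ruck erhalten wir den Snap: s(t) = -48. Wir haben den Snap s(t) = -48. Durch Einsetzen von t = 2: s(2) = -48.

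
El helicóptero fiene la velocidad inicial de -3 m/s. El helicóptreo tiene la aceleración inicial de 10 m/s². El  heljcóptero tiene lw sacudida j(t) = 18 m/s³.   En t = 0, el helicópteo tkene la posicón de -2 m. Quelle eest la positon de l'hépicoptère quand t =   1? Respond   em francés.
Nous devons intégrer notre équation du jerk j(t) = 18 3 fois. L'intégrale du jerk est l'accélération. En utilisant a(0) = 10, nous obtenons a(t) = 18·t + 10. En intégrant l'accélération et en utilisant la condition initiale v(0) = -3, nous obtenons v(t) = 9·t^2 + 10·t - 3. En intégrant la vitesse et en utilisant la condition initiale x(0) = -2, nous obtenons x(t) = 3·t^3 + 5·t^2 - 3·t - 2. Nous avons la position x(t) = 3·t^3 + 5·t^2 - 3·t - 2. En substituant t = 1: x(1) = 3.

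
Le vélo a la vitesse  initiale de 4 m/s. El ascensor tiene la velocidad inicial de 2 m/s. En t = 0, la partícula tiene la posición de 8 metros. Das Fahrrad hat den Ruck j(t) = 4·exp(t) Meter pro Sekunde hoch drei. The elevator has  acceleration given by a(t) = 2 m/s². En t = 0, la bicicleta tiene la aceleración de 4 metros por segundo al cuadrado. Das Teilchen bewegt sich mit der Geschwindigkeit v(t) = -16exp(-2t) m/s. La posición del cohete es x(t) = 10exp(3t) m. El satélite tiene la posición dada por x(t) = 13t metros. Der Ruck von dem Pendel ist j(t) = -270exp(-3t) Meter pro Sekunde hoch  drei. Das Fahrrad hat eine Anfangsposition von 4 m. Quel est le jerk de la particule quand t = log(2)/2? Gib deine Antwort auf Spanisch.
Para resolver esto, necesitamos tomar 2 derivadas de nuestra ecuación de la velocidad v(t) = -16·exp(-2·t). Tomando d/dt de v(t), encontramos a(t) = 32·exp(-2·t). Derivando la aceleración, obtenemos la sacudida: j(t) = -64·exp(-2·t). De la ecuación de la sacudida j(t) = -64·exp(-2·t), sustituimos t = log(2)/2 para obtener j = -32.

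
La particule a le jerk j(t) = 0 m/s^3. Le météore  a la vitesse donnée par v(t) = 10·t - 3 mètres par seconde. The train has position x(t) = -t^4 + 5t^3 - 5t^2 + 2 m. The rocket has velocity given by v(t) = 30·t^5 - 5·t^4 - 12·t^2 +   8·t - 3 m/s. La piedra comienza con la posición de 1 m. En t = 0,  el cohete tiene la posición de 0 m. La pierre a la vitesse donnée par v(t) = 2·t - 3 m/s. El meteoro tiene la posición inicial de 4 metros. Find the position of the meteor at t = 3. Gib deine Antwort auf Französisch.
Nous devons trouver l'intégrale de notre équation de la vitesse v(t) = 10·t - 3 1 fois. L'intégrale de la vitesse, avec x(0) = 4, donne la position: x(t) = 5·t^2 - 3·t + 4. De l'équation de la position x(t) = 5·t^2 - 3·t + 4, nous substituons t = 3 pour obtenir x = 40.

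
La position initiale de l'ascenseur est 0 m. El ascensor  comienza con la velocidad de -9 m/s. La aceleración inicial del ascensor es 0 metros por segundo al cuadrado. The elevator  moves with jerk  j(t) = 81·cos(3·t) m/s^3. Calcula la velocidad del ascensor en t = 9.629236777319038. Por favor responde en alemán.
Ausgehend von dem Ruck j(t) = 81·cos(3·t), nehmen wir 2 Stammfunktionen. Die Stammfunktion von dem Ruck ist die Beschleunigung. Mit a(0) = 0 erhalten wir a(t) = 27·sin(3·t). Das Integral von der Beschleunigung, mit v(0) = -9, ergibt die Geschwindigkeit: v(t) = -9·cos(3·t). Aus der Gleichung für die Geschwindigkeit v(t) = -9·cos(3·t), setzen wir t = 9.629236777319038 ein und erhalten v = 7.35938182105136.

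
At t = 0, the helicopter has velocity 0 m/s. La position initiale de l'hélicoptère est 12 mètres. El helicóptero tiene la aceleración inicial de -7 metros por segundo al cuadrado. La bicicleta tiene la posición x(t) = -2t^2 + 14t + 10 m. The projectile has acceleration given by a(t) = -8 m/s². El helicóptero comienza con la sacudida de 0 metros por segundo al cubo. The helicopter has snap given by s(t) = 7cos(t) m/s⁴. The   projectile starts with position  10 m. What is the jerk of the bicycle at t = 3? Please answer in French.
En partant de la position x(t) = -2·t^2 + 14·t + 10, nous prenons 3 dérivées. En dérivant la position, nous obtenons la vitesse: v(t) = 14 - 4·t. La dérivée de la vitesse donne l'accélération: a(t) = -4. En dérivant l'accélération, nous obtenons le jerk: j(t) = 0. Nous avons le jerk j(t) = 0. En substituant t = 3: j(3) = 0.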